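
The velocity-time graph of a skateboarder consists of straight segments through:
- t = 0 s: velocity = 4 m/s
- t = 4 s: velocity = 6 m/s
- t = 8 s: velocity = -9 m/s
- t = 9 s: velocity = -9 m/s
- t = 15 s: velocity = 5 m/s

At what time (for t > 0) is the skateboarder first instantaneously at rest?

t = 5.6 s

v changes sign on 4–8 s (from 6 to -9); the graph is linear there, so v = 0 at t = 4 + (-6)·(8 − 4)/(-9 − 6) = 5.6 s.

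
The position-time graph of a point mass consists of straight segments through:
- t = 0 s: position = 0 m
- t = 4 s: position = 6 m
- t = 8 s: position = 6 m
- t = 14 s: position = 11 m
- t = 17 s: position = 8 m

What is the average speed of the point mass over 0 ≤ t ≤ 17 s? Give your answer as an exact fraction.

14/17 m/s

Average speed = (total path length)/(elapsed time); on a piecewise-linear x-t graph the path length is Σ|Δx|.
0–4 s: |Δx| = |6 − 0| = 6 m
4–8 s: |Δx| = |6 − 6| = 0 m
8–14 s: |Δx| = |11 − 6| = 5 m
14–17 s: |Δx| = |8 − 11| = 3 m
Total path = 14 m; average speed = 14/17 = 14/17 m/s.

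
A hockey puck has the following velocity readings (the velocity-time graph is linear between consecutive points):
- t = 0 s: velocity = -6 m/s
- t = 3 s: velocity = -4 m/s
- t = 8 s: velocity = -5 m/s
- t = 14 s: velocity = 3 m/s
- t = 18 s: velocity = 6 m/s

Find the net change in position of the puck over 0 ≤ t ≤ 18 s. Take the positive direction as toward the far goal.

Displacement is the signed area under the v-t curve.
0–3 s: ½(-6 + -4)(3) = -15 m
3–8 s: ½(-4 + -5)(5) = -22.5 m
8–14 s: ½(-5 + 3)(6) = -6 m
14–18 s: ½(3 + 6)(4) = 18 m
Net displacement = -25.5 m

-25.5 m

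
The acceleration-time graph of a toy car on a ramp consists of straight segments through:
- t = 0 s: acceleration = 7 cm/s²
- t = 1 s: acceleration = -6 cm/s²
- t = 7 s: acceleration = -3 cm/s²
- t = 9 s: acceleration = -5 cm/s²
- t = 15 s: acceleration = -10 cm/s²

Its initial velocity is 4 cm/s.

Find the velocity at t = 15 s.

-75.5 cm/s

Δv equals the area under the a-t graph; then v = v₀ + Δv.
0–1 s: ½(7 + -6)(1) = 0.5 cm/s
1–7 s: ½(-6 + -3)(6) = -27 cm/s
7–9 s: ½(-3 + -5)(2) = -8 cm/s
9–15 s: ½(-5 + -10)(6) = -45 cm/s
Δv = -79.5 cm/s, so v(15) = 4 + (-79.5) = -75.5 cm/s.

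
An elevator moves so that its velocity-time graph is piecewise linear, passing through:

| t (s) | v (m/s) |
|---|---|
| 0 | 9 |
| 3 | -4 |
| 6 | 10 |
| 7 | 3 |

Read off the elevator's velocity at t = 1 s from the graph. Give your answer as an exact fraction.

On 0–3 s the graph is linear from 9 to -4 m/s: v(1) = 9 + (-4 − 9)·(1 − 0)/(3 − 0) = 14/3 m/s.

14/3 m/s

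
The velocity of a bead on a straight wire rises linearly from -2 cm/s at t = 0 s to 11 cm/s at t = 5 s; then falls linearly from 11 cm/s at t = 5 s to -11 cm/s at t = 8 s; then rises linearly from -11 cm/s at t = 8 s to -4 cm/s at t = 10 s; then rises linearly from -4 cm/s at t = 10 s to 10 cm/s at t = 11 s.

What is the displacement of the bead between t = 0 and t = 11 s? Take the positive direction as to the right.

10.5 cm

Net displacement equals the area under the velocity-time graph (areas below the axis count negative).
0–5 s: ½(-2 + 11)(5) = 22.5 cm
5–8 s: ½(11 + -11)(3) = 0 cm
8–10 s: ½(-11 + -4)(2) = -15 cm
10–11 s: ½(-4 + 10)(1) = 3 cm
Net displacement = 10.5 cm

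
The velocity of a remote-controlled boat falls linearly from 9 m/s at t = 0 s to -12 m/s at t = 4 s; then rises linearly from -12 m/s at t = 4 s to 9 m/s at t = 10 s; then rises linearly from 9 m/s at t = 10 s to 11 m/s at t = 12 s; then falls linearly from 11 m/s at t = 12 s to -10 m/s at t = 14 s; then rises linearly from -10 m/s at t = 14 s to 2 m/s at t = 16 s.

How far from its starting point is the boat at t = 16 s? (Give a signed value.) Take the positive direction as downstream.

Net displacement equals the area under the velocity-time graph (areas below the axis count negative).
0–4 s: ½(9 + -12)(4) = -6 m
4–10 s: ½(-12 + 9)(6) = -9 m
10–12 s: ½(9 + 11)(2) = 20 m
12–14 s: ½(11 + -10)(2) = 1 m
14–16 s: ½(-10 + 2)(2) = -8 m
Net displacement = -2 m

-2 m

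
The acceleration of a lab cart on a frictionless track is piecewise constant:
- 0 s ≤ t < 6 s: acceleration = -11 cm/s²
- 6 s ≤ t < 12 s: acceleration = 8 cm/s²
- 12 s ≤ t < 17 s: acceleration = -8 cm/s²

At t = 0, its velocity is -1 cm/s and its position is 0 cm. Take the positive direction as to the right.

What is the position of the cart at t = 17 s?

On each constant-a segment, Δv = aΔt and Δx = v₀Δt + ½aΔt²; chain segment to segment.
0–6 s: v starts -1 cm/s; Δx = -1·6 + ½·-11·6² = -204 cm; v ends -67 cm/s.
6–12 s: v starts -67 cm/s; Δx = -67·6 + ½·8·6² = -258 cm; v ends -19 cm/s.
12–17 s: v starts -19 cm/s; Δx = -19·5 + ½·-8·5² = -195 cm; v ends -59 cm/s.
x(17) = 0 + Σ Δx = -657 cm.

-657 cm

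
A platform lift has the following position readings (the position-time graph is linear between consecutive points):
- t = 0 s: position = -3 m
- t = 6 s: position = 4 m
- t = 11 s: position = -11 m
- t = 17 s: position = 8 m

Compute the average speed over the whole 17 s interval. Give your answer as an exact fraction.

Average speed = (total path length)/(elapsed time); on a piecewise-linear x-t graph the path length is Σ|Δx|.
0–6 s: |Δx| = |4 − -3| = 7 m
6–11 s: |Δx| = |-11 − 4| = 15 m
11–17 s: |Δx| = |8 − -11| = 19 m
Total path = 41 m; average speed = 41/17 = 41/17 m/s.

41/17 m/s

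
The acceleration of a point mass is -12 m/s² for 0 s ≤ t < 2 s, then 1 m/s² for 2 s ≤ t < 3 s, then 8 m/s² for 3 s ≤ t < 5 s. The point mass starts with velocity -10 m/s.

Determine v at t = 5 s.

-17 m/s

Δv equals the area under the a-t graph; then v = v₀ + Δv.
0–2 s: -12 × 2 = -24 m/s
2–3 s: 1 × 1 = 1 m/s
3–5 s: 8 × 2 = 16 m/s
Δv = -7 m/s, so v(5) = -10 + (-7) = -17 m/s.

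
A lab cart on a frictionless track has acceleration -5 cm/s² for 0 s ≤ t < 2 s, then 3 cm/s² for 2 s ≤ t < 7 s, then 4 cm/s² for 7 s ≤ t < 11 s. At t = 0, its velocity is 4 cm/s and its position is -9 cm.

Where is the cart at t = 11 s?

On each constant-a segment, Δv = aΔt and Δx = v₀Δt + ½aΔt²; chain segment to segment.
0–2 s: v starts 4 cm/s; Δx = 4·2 + ½·-5·2² = -2 cm; v ends -6 cm/s.
2–7 s: v starts -6 cm/s; Δx = -6·5 + ½·3·5² = 7.5 cm; v ends 9 cm/s.
7–11 s: v starts 9 cm/s; Δx = 9·4 + ½·4·4² = 68 cm; v ends 25 cm/s.
x(11) = -9 + Σ Δx = 64.5 cm.

64.5 cm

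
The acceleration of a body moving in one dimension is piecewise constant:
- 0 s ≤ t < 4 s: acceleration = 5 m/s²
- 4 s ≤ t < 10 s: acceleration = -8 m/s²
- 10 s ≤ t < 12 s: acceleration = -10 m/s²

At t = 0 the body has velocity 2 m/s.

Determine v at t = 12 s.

Δv equals the area under the a-t graph; then v = v₀ + Δv.
0–4 s: 5 × 4 = 20 m/s
4–10 s: -8 × 6 = -48 m/s
10–12 s: -10 × 2 = -20 m/s
Δv = -48 m/s, so v(12) = 2 + (-48) = -46 m/s.

-46 m/s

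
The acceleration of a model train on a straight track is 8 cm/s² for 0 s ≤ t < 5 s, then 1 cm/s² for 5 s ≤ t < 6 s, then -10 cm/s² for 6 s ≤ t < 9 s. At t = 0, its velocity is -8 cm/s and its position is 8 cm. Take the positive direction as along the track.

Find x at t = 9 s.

On each constant-a segment, Δv = aΔt and Δx = v₀Δt + ½aΔt²; chain segment to segment.
0–5 s: v starts -8 cm/s; Δx = -8·5 + ½·8·5² = 60 cm; v ends 32 cm/s.
5–6 s: v starts 32 cm/s; Δx = 32·1 + ½·1·1² = 32.5 cm; v ends 33 cm/s.
6–9 s: v starts 33 cm/s; Δx = 33·3 + ½·-10·3² = 54 cm; v ends 3 cm/s.
x(9) = 8 + Σ Δx = 154.5 cm.

154.5 cm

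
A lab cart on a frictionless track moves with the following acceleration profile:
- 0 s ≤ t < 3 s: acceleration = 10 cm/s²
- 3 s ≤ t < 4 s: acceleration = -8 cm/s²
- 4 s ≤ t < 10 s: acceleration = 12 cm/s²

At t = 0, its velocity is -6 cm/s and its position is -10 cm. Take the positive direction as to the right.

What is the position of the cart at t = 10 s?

349 cm

On each constant-a segment, Δv = aΔt and Δx = v₀Δt + ½aΔt²; chain segment to segment.
0–3 s: v starts -6 cm/s; Δx = -6·3 + ½·10·3² = 27 cm; v ends 24 cm/s.
3–4 s: v starts 24 cm/s; Δx = 24·1 + ½·-8·1² = 20 cm; v ends 16 cm/s.
4–10 s: v starts 16 cm/s; Δx = 16·6 + ½·12·6² = 312 cm; v ends 88 cm/s.
x(10) = -10 + Σ Δx = 349 cm.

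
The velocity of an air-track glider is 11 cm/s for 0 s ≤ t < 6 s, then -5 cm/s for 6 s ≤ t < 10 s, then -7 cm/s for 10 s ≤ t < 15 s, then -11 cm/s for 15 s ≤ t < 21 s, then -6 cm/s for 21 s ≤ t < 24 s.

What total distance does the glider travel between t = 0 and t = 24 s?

Distance (not displacement) is the total path length: add the absolute areas under v-t.
0–6 s: |11| × 6 = 66 cm
6–10 s: |-5| × 4 = 20 cm
10–15 s: |-7| × 5 = 35 cm
15–21 s: |-11| × 6 = 66 cm
21–24 s: |-6| × 3 = 18 cm
Total distance = 205 cm

205 cm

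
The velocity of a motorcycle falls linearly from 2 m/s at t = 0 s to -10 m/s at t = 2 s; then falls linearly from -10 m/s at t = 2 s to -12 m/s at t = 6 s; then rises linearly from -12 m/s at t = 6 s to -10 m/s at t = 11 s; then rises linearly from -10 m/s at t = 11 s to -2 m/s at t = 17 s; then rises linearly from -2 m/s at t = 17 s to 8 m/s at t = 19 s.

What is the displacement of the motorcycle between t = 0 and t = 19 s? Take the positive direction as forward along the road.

-137 m

Net displacement equals the area under the velocity-time graph (areas below the axis count negative).
0–2 s: ½(2 + -10)(2) = -8 m
2–6 s: ½(-10 + -12)(4) = -44 m
6–11 s: ½(-12 + -10)(5) = -55 m
11–17 s: ½(-10 + -2)(6) = -36 m
17–19 s: ½(-2 + 8)(2) = 6 m
Net displacement = -137 m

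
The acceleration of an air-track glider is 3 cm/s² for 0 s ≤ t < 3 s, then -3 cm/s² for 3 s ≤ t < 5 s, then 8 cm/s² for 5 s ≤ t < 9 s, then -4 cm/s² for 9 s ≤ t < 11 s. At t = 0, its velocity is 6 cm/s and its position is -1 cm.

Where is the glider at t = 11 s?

228.5 cm

On each constant-a segment, Δv = aΔt and Δx = v₀Δt + ½aΔt²; chain segment to segment.
0–3 s: v starts 6 cm/s; Δx = 6·3 + ½·3·3² = 31.5 cm; v ends 15 cm/s.
3–5 s: v starts 15 cm/s; Δx = 15·2 + ½·-3·2² = 24 cm; v ends 9 cm/s.
5–9 s: v starts 9 cm/s; Δx = 9·4 + ½·8·4² = 100 cm; v ends 41 cm/s.
9–11 s: v starts 41 cm/s; Δx = 41·2 + ½·-4·2² = 74 cm; v ends 33 cm/s.
x(11) = -1 + Σ Δx = 228.5 cm.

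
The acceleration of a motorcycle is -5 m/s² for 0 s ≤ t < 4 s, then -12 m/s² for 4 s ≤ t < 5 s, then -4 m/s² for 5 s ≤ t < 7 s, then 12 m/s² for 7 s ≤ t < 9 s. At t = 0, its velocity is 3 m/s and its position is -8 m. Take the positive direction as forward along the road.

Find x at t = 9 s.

On each constant-a segment, Δv = aΔt and Δx = v₀Δt + ½aΔt²; chain segment to segment.
0–4 s: v starts 3 m/s; Δx = 3·4 + ½·-5·4² = -28 m; v ends -17 m/s.
4–5 s: v starts -17 m/s; Δx = -17·1 + ½·-12·1² = -23 m; v ends -29 m/s.
5–7 s: v starts -29 m/s; Δx = -29·2 + ½·-4·2² = -66 m; v ends -37 m/s.
7–9 s: v starts -37 m/s; Δx = -37·2 + ½·12·2² = -50 m; v ends -13 m/s.
x(9) = -8 + Σ Δx = -175 m.

-175 m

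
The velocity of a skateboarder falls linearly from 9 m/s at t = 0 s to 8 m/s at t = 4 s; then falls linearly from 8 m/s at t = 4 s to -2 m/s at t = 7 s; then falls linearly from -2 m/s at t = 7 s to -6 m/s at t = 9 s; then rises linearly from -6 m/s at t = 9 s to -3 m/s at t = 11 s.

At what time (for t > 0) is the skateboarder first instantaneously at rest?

v changes sign on 4–7 s (from 8 to -2); the graph is linear there, so v = 0 at t = 4 + (-8)·(7 − 4)/(-2 − 8) = 6.4 s.

t = 6.4 s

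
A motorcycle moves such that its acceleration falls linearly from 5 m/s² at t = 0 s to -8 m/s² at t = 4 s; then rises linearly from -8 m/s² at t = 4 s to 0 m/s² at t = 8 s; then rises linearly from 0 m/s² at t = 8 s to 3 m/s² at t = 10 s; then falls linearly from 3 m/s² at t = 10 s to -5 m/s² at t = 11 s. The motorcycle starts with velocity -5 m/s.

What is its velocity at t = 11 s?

Δv equals the area under the a-t graph; then v = v₀ + Δv.
0–4 s: ½(5 + -8)(4) = -6 m/s
4–8 s: ½(-8 + 0)(4) = -16 m/s
8–10 s: ½(0 + 3)(2) = 3 m/s
10–11 s: ½(3 + -5)(1) = -1 m/s
Δv = -20 m/s, so v(11) = -5 + (-20) = -25 m/s.

-25 m/s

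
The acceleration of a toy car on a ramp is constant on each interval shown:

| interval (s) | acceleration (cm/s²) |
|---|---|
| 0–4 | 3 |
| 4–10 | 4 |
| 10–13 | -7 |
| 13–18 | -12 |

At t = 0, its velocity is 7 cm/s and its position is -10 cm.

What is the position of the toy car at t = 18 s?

On each constant-a segment, Δv = aΔt and Δx = v₀Δt + ½aΔt²; chain segment to segment.
0–4 s: v starts 7 cm/s; Δx = 7·4 + ½·3·4² = 52 cm; v ends 19 cm/s.
4–10 s: v starts 19 cm/s; Δx = 19·6 + ½·4·6² = 186 cm; v ends 43 cm/s.
10–13 s: v starts 43 cm/s; Δx = 43·3 + ½·-7·3² = 97.5 cm; v ends 22 cm/s.
13–18 s: v starts 22 cm/s; Δx = 22·5 + ½·-12·5² = -40 cm; v ends -38 cm/s.
x(18) = -10 + Σ Δx = 285.5 cm.

285.5 cm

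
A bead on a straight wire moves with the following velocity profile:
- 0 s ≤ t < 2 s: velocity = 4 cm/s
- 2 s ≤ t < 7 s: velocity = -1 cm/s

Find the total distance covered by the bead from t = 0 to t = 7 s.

13 cm

Total distance travelled is ∫|v| dt — sum the magnitudes of each area piece.
0–2 s: |4| × 2 = 8 cm
2–7 s: |-1| × 5 = 5 cm
Total distance = 13 cm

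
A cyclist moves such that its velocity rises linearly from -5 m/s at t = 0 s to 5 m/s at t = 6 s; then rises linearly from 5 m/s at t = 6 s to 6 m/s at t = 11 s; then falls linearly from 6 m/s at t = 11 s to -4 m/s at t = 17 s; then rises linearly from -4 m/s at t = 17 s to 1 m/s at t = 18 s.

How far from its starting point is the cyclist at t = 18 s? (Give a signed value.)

32 m

Net displacement equals the area under the velocity-time graph (areas below the axis count negative).
0–6 s: ½(-5 + 5)(6) = 0 m
6–11 s: ½(5 + 6)(5) = 27.5 m
11–17 s: ½(6 + -4)(6) = 6 m
17–18 s: ½(-4 + 1)(1) = -1.5 m
Net displacement = 32 m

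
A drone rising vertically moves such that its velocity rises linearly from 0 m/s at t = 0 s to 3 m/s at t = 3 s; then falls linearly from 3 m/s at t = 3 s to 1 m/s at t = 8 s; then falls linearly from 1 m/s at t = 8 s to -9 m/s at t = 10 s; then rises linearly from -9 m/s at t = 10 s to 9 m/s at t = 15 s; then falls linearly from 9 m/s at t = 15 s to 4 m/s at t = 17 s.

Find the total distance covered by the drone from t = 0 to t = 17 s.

58.2 m

Total distance travelled is ∫|v| dt — sum the magnitudes of each area piece.
0–3 s: |½(0 + 3)(3)| = 4.5 m
3–8 s: |½(3 + 1)(5)| = 10 m
8–10 s: v = 0 at t = 8.2 s; triangle areas 0.1 + 8.1 = 8.2 m
10–15 s: v = 0 at t = 12.5 s; triangle areas 11.25 + 11.25 = 22.5 m
15–17 s: |½(9 + 4)(2)| = 13 m
Total distance = 58.2 m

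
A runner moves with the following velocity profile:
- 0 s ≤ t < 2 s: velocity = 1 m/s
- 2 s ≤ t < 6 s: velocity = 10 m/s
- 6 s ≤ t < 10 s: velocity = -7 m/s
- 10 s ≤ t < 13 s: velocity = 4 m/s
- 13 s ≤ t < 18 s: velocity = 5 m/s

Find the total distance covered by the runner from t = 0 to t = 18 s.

107 m

Distance (not displacement) is the total path length: add the absolute areas under v-t.
0–2 s: |1| × 2 = 2 m
2–6 s: |10| × 4 = 40 m
6–10 s: |-7| × 4 = 28 m
10–13 s: |4| × 3 = 12 m
13–18 s: |5| × 5 = 25 m
Total distance = 107 m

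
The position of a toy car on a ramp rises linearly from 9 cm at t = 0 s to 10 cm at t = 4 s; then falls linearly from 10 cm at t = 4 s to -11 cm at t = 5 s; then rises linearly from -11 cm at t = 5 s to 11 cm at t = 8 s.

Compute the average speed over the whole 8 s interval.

Average speed = (total path length)/(elapsed time); on a piecewise-linear x-t graph the path length is Σ|Δx|.
0–4 s: |Δx| = |10 − 9| = 1 cm
4–5 s: |Δx| = |-11 − 10| = 21 cm
5–8 s: |Δx| = |11 − -11| = 22 cm
Total path = 44 cm; average speed = 44/8 = 5.5 cm/s.

5.5 cm/s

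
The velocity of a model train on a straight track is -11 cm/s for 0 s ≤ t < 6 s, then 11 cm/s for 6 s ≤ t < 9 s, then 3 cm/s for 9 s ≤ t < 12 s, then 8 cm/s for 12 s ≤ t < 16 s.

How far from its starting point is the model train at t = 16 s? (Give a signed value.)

Displacement is the signed area under the v-t curve.
0–6 s: -11 × 6 = -66 cm
6–9 s: 11 × 3 = 33 cm
9–12 s: 3 × 3 = 9 cm
12–16 s: 8 × 4 = 32 cm
Net displacement = 8 cm

8 cm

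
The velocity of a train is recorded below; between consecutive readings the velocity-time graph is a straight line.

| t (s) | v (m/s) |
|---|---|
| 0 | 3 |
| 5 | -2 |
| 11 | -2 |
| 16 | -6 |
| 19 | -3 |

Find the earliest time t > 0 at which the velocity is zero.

v changes sign on 0–5 s (from 3 to -2); the graph is linear there, so v = 0 at t = 0 + (-3)·(5 − 0)/(-2 − 3) = 3 s.

t = 3 s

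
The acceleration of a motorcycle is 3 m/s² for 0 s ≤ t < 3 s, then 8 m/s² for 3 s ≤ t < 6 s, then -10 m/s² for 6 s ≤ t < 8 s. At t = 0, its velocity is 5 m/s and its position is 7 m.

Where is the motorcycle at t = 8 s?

On each constant-a segment, Δv = aΔt and Δx = v₀Δt + ½aΔt²; chain segment to segment.
0–3 s: v starts 5 m/s; Δx = 5·3 + ½·3·3² = 28.5 m; v ends 14 m/s.
3–6 s: v starts 14 m/s; Δx = 14·3 + ½·8·3² = 78 m; v ends 38 m/s.
6–8 s: v starts 38 m/s; Δx = 38·2 + ½·-10·2² = 56 m; v ends 18 m/s.
x(8) = 7 + Σ Δx = 169.5 m.

169.5 m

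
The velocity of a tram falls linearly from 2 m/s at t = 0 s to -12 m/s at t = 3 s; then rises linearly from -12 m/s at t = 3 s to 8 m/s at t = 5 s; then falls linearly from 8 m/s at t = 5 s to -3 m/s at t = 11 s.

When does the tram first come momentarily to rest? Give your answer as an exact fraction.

t = 3/7 s

v changes sign on 0–3 s (from 2 to -12); the graph is linear there, so v = 0 at t = 0 + (-2)·(3 − 0)/(-12 − 2) = 3/7 s.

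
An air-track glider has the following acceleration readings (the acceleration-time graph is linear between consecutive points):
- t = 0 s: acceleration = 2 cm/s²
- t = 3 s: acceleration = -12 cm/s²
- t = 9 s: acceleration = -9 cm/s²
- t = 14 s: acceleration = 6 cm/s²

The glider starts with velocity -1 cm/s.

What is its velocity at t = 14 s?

Δv equals the area under the a-t graph; then v = v₀ + Δv.
0–3 s: ½(2 + -12)(3) = -15 cm/s
3–9 s: ½(-12 + -9)(6) = -63 cm/s
9–14 s: ½(-9 + 6)(5) = -7.5 cm/s
Δv = -85.5 cm/s, so v(14) = -1 + (-85.5) = -86.5 cm/s.

-86.5 cm/s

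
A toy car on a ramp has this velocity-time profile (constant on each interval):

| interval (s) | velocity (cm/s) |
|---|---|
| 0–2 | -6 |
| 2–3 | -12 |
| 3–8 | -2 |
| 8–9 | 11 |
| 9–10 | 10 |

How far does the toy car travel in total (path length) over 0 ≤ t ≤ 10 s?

Distance (not displacement) is the total path length: add the absolute areas under v-t.
0–2 s: |-6| × 2 = 12 cm
2–3 s: |-12| × 1 = 12 cm
3–8 s: |-2| × 5 = 10 cm
8–9 s: |11| × 1 = 11 cm
9–10 s: |10| × 1 = 10 cm
Total distance = 55 cm

55 cm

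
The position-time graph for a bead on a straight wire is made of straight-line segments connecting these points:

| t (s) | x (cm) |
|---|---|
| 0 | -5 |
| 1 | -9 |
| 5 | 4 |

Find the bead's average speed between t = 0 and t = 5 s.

Average speed = (total path length)/(elapsed time); on a piecewise-linear x-t graph the path length is Σ|Δx|.
0–1 s: |Δx| = |-9 − -5| = 4 cm
1–5 s: |Δx| = |4 − -9| = 13 cm
Total path = 17 cm; average speed = 17/5 = 3.4 cm/s.

3.4 cm/s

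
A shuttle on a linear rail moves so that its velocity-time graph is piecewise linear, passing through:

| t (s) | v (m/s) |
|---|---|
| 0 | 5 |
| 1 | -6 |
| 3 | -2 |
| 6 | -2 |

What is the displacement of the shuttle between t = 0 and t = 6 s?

Displacement is the signed area under the v-t curve.
0–1 s: ½(5 + -6)(1) = -0.5 m
1–3 s: ½(-6 + -2)(2) = -8 m
3–6 s: -2 × 3 = -6 m
Net displacement = -14.5 m

-14.5 m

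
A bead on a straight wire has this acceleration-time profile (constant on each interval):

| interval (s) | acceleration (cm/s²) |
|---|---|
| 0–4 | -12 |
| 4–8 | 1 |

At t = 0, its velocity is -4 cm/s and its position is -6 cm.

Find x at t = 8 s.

On each constant-a segment, Δv = aΔt and Δx = v₀Δt + ½aΔt²; chain segment to segment.
0–4 s: v starts -4 cm/s; Δx = -4·4 + ½·-12·4² = -112 cm; v ends -52 cm/s.
4–8 s: v starts -52 cm/s; Δx = -52·4 + ½·1·4² = -200 cm; v ends -48 cm/s.
x(8) = -6 + Σ Δx = -318 cm.

-318 cm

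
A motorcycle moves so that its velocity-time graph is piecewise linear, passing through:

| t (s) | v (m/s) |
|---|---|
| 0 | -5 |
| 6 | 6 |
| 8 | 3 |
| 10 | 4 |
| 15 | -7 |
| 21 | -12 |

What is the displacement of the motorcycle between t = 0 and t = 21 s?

-45.5 m

Net displacement equals the area under the velocity-time graph (areas below the axis count negative).
0–6 s: ½(-5 + 6)(6) = 3 m
6–8 s: ½(6 + 3)(2) = 9 m
8–10 s: ½(3 + 4)(2) = 7 m
10–15 s: ½(4 + -7)(5) = -7.5 m
15–21 s: ½(-7 + -12)(6) = -57 m
Net displacement = -45.5 m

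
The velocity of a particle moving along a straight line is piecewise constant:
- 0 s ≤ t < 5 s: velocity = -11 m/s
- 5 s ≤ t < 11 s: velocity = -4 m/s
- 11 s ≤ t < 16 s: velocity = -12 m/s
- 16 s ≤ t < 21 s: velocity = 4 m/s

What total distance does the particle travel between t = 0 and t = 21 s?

159 m

Total distance travelled is ∫|v| dt — sum the magnitudes of each area piece.
0–5 s: |-11| × 5 = 55 m
5–11 s: |-4| × 6 = 24 m
11–16 s: |-12| × 5 = 60 m
16–21 s: |4| × 5 = 20 m
Total distance = 159 m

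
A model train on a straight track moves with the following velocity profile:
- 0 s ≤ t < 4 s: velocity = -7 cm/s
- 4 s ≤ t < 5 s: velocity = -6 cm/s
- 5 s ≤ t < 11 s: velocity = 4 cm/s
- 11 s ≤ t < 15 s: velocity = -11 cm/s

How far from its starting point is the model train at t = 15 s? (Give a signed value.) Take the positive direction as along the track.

-54 cm

Net displacement equals the area under the velocity-time graph (areas below the axis count negative).
0–4 s: -7 × 4 = -28 cm
4–5 s: -6 × 1 = -6 cm
5–11 s: 4 × 6 = 24 cm
11–15 s: -11 × 4 = -44 cm
Net displacement = -54 cm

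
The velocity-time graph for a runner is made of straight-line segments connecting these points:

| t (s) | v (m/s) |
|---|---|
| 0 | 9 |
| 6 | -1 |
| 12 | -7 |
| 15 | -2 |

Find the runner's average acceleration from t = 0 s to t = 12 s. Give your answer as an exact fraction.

-4/3 m/s²

Average acceleration = Δv/Δt = (-7 − 9)/(12 − 0) = -4/3 m/s².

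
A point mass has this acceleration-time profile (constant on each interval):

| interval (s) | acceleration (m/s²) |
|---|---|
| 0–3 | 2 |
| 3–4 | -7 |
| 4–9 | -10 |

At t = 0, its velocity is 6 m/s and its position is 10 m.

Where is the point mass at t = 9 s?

-54.5 m

On each constant-a segment, Δv = aΔt and Δx = v₀Δt + ½aΔt²; chain segment to segment.
0–3 s: v starts 6 m/s; Δx = 6·3 + ½·2·3² = 27 m; v ends 12 m/s.
3–4 s: v starts 12 m/s; Δx = 12·1 + ½·-7·1² = 8.5 m; v ends 5 m/s.
4–9 s: v starts 5 m/s; Δx = 5·5 + ½·-10·5² = -100 m; v ends -45 m/s.
x(9) = 10 + Σ Δx = -54.5 m.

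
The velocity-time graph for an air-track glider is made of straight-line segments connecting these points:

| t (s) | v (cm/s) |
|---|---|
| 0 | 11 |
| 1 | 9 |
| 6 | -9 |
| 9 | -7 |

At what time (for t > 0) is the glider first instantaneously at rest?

v changes sign on 1–6 s (from 9 to -9); the graph is linear there, so v = 0 at t = 1 + (-9)·(6 − 1)/(-9 − 9) = 3.5 s.

t = 3.5 s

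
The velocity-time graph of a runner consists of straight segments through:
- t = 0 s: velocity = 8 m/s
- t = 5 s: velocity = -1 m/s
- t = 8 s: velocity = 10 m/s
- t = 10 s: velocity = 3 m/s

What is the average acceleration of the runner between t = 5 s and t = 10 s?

0.8 m/s²

Average acceleration = Δv/Δt = (3 − -1)/(10 − 5) = 0.8 m/s².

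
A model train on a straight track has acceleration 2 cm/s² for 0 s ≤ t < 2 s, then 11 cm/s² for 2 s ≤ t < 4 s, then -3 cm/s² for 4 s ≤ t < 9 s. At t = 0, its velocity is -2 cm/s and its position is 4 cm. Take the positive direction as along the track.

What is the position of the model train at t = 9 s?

On each constant-a segment, Δv = aΔt and Δx = v₀Δt + ½aΔt²; chain segment to segment.
0–2 s: v starts -2 cm/s; Δx = -2·2 + ½·2·2² = 0 cm; v ends 2 cm/s.
2–4 s: v starts 2 cm/s; Δx = 2·2 + ½·11·2² = 26 cm; v ends 24 cm/s.
4–9 s: v starts 24 cm/s; Δx = 24·5 + ½·-3·5² = 82.5 cm; v ends 9 cm/s.
x(9) = 4 + Σ Δx = 112.5 cm.

112.5 cm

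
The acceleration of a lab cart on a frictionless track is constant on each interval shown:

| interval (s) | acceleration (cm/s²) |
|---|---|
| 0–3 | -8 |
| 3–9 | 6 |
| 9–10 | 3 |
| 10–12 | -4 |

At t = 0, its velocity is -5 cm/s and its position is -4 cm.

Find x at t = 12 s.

On each constant-a segment, Δv = aΔt and Δx = v₀Δt + ½aΔt²; chain segment to segment.
0–3 s: v starts -5 cm/s; Δx = -5·3 + ½·-8·3² = -51 cm; v ends -29 cm/s.
3–9 s: v starts -29 cm/s; Δx = -29·6 + ½·6·6² = -66 cm; v ends 7 cm/s.
9–10 s: v starts 7 cm/s; Δx = 7·1 + ½·3·1² = 8.5 cm; v ends 10 cm/s.
10–12 s: v starts 10 cm/s; Δx = 10·2 + ½·-4·2² = 12 cm; v ends 2 cm/s.
x(12) = -4 + Σ Δx = -100.5 cm.

-100.5 cm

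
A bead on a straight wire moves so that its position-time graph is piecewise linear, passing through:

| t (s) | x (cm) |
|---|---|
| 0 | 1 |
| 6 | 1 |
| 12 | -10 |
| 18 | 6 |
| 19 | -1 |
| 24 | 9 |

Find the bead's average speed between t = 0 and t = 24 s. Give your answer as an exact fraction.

Average speed = (total path length)/(elapsed time); on a piecewise-linear x-t graph the path length is Σ|Δx|.
0–6 s: |Δx| = |1 − 1| = 0 cm
6–12 s: |Δx| = |-10 − 1| = 11 cm
12–18 s: |Δx| = |6 − -10| = 16 cm
18–19 s: |Δx| = |-1 − 6| = 7 cm
19–24 s: |Δx| = |9 − -1| = 10 cm
Total path = 44 cm; average speed = 44/24 = 11/6 cm/s.

11/6 cm/s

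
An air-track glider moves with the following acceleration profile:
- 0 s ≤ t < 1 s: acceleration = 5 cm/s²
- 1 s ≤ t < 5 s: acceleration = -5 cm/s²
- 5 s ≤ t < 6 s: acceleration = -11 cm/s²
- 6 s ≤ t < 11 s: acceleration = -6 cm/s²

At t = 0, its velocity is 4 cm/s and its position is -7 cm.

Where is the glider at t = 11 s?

-206 cm

On each constant-a segment, Δv = aΔt and Δx = v₀Δt + ½aΔt²; chain segment to segment.
0–1 s: v starts 4 cm/s; Δx = 4·1 + ½·5·1² = 6.5 cm; v ends 9 cm/s.
1–5 s: v starts 9 cm/s; Δx = 9·4 + ½·-5·4² = -4 cm; v ends -11 cm/s.
5–6 s: v starts -11 cm/s; Δx = -11·1 + ½·-11·1² = -16.5 cm; v ends -22 cm/s.
6–11 s: v starts -22 cm/s; Δx = -22·5 + ½·-6·5² = -185 cm; v ends -52 cm/s.
x(11) = -7 + Σ Δx = -206 cm.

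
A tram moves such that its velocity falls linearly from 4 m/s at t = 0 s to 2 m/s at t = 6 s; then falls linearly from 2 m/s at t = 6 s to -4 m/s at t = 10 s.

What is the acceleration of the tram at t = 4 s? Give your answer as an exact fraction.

Acceleration is the slope of the v-t graph on 0–6 s: (2 − 4)/(6 − 0) = -1/3 m/s².

-1/3 m/s²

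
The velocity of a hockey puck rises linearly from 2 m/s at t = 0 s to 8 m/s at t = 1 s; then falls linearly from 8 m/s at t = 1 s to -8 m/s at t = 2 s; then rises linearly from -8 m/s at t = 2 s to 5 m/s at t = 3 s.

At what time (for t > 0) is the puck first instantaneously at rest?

t = 1.5 s

v changes sign on 1–2 s (from 8 to -8); the graph is linear there, so v = 0 at t = 1 + (-8)·(2 − 1)/(-8 − 8) = 1.5 s.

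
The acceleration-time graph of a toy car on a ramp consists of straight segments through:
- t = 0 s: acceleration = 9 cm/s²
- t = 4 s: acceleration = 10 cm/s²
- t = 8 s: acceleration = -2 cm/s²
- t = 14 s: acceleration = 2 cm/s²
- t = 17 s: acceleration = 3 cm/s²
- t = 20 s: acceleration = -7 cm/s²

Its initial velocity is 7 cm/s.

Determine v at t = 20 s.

Δv equals the area under the a-t graph; then v = v₀ + Δv.
0–4 s: ½(9 + 10)(4) = 38 cm/s
4–8 s: ½(10 + -2)(4) = 16 cm/s
8–14 s: ½(-2 + 2)(6) = 0 cm/s
14–17 s: ½(2 + 3)(3) = 7.5 cm/s
17–20 s: ½(3 + -7)(3) = -6 cm/s
Δv = 55.5 cm/s, so v(20) = 7 + (55.5) = 62.5 cm/s.

62.5 cm/s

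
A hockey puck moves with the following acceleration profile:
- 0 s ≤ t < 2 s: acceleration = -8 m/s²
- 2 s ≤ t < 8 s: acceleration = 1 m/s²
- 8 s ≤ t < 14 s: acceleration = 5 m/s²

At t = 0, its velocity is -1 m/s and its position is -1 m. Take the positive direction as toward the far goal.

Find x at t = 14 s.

-79 m

On each constant-a segment, Δv = aΔt and Δx = v₀Δt + ½aΔt²; chain segment to segment.
0–2 s: v starts -1 m/s; Δx = -1·2 + ½·-8·2² = -18 m; v ends -17 m/s.
2–8 s: v starts -17 m/s; Δx = -17·6 + ½·1·6² = -84 m; v ends -11 m/s.
8–14 s: v starts -11 m/s; Δx = -11·6 + ½·5·6² = 24 m; v ends 19 m/s.
x(14) = -1 + Σ Δx = -79 m.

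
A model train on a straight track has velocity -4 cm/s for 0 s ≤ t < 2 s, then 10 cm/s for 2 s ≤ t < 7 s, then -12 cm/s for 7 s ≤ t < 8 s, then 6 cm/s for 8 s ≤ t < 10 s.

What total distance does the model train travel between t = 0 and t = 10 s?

Distance (not displacement) is the total path length: add the absolute areas under v-t.
0–2 s: |-4| × 2 = 8 cm
2–7 s: |10| × 5 = 50 cm
7–8 s: |-12| × 1 = 12 cm
8–10 s: |6| × 2 = 12 cm
Total distance = 82 cm

82 cm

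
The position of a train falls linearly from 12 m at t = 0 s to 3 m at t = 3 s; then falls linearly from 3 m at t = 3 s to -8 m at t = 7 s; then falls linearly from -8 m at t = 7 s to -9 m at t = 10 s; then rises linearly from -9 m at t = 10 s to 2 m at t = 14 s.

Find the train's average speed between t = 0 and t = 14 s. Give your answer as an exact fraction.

Average speed = (total path length)/(elapsed time); on a piecewise-linear x-t graph the path length is Σ|Δx|.
0–3 s: |Δx| = |3 − 12| = 9 m
3–7 s: |Δx| = |-8 − 3| = 11 m
7–10 s: |Δx| = |-9 − -8| = 1 m
10–14 s: |Δx| = |2 − -9| = 11 m
Total path = 32 m; average speed = 32/14 = 16/7 m/s.

16/7 m/s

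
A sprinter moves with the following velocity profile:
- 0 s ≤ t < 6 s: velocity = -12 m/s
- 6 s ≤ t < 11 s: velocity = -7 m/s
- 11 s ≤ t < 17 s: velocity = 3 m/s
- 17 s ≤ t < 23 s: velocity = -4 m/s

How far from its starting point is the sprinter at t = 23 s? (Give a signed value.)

-113 m

Displacement is the signed area under the v-t curve.
0–6 s: -12 × 6 = -72 m
6–11 s: -7 × 5 = -35 m
11–17 s: 3 × 6 = 18 m
17–23 s: -4 × 6 = -24 m
Net displacement = -113 m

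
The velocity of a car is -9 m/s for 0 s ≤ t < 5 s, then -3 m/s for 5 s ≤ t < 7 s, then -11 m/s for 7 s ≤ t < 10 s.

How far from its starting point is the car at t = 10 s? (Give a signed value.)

-84 m

Displacement is the signed area under the v-t curve.
0–5 s: -9 × 5 = -45 m
5–7 s: -3 × 2 = -6 m
7–10 s: -11 × 3 = -33 m
Net displacement = -84 m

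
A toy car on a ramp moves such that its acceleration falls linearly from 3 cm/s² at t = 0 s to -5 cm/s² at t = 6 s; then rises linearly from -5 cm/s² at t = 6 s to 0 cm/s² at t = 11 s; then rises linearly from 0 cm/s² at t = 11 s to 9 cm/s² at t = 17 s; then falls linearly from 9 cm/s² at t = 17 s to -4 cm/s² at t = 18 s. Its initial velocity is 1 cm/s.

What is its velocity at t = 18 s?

12 cm/s

Δv equals the area under the a-t graph; then v = v₀ + Δv.
0–6 s: ½(3 + -5)(6) = -6 cm/s
6–11 s: ½(-5 + 0)(5) = -12.5 cm/s
11–17 s: ½(0 + 9)(6) = 27 cm/s
17–18 s: ½(9 + -4)(1) = 2.5 cm/s
Δv = 11 cm/s, so v(18) = 1 + (11) = 12 cm/s.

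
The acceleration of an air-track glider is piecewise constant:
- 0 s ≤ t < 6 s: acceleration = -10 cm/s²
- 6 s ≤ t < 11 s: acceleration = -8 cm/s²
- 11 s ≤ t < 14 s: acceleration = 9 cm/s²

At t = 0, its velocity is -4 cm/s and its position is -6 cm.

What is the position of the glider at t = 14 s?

On each constant-a segment, Δv = aΔt and Δx = v₀Δt + ½aΔt²; chain segment to segment.
0–6 s: v starts -4 cm/s; Δx = -4·6 + ½·-10·6² = -204 cm; v ends -64 cm/s.
6–11 s: v starts -64 cm/s; Δx = -64·5 + ½·-8·5² = -420 cm; v ends -104 cm/s.
11–14 s: v starts -104 cm/s; Δx = -104·3 + ½·9·3² = -271.5 cm; v ends -77 cm/s.
x(14) = -6 + Σ Δx = -901.5 cm.

-901.5 cm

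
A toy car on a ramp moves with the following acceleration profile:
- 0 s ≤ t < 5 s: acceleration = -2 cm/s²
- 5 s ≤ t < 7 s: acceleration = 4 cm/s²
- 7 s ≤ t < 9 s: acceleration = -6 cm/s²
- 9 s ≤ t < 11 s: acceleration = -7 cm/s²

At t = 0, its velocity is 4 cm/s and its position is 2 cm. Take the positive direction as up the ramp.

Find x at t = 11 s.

On each constant-a segment, Δv = aΔt and Δx = v₀Δt + ½aΔt²; chain segment to segment.
0–5 s: v starts 4 cm/s; Δx = 4·5 + ½·-2·5² = -5 cm; v ends -6 cm/s.
5–7 s: v starts -6 cm/s; Δx = -6·2 + ½·4·2² = -4 cm; v ends 2 cm/s.
7–9 s: v starts 2 cm/s; Δx = 2·2 + ½·-6·2² = -8 cm; v ends -10 cm/s.
9–11 s: v starts -10 cm/s; Δx = -10·2 + ½·-7·2² = -34 cm; v ends -24 cm/s.
x(11) = 2 + Σ Δx = -49 cm.

-49 cm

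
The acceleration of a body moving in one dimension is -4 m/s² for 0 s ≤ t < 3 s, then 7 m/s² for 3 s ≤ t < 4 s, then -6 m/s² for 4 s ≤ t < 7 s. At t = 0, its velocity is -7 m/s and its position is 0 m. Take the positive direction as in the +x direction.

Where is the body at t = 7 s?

On each constant-a segment, Δv = aΔt and Δx = v₀Δt + ½aΔt²; chain segment to segment.
0–3 s: v starts -7 m/s; Δx = -7·3 + ½·-4·3² = -39 m; v ends -19 m/s.
3–4 s: v starts -19 m/s; Δx = -19·1 + ½·7·1² = -15.5 m; v ends -12 m/s.
4–7 s: v starts -12 m/s; Δx = -12·3 + ½·-6·3² = -63 m; v ends -30 m/s.
x(7) = 0 + Σ Δx = -117.5 m.

-117.5 m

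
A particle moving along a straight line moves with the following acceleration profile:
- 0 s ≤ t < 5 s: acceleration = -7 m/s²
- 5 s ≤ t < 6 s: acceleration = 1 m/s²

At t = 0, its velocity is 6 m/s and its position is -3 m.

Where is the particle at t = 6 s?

-89 m

On each constant-a segment, Δv = aΔt and Δx = v₀Δt + ½aΔt²; chain segment to segment.
0–5 s: v starts 6 m/s; Δx = 6·5 + ½·-7·5² = -57.5 m; v ends -29 m/s.
5–6 s: v starts -29 m/s; Δx = -29·1 + ½·1·1² = -28.5 m; v ends -28 m/s.
x(6) = -3 + Σ Δx = -89 m.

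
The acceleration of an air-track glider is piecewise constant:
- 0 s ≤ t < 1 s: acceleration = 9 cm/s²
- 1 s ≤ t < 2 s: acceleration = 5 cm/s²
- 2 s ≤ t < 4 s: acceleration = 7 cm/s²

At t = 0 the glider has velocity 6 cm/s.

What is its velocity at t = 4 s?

Δv equals the area under the a-t graph; then v = v₀ + Δv.
0–1 s: 9 × 1 = 9 cm/s
1–2 s: 5 × 1 = 5 cm/s
2–4 s: 7 × 2 = 14 cm/s
Δv = 28 cm/s, so v(4) = 6 + (28) = 34 cm/s.

34 cm/s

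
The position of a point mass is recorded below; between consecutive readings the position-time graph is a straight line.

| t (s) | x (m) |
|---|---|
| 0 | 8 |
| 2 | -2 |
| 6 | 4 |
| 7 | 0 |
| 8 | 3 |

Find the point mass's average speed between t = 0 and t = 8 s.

2.875 m/s

Average speed = (total path length)/(elapsed time); on a piecewise-linear x-t graph the path length is Σ|Δx|.
0–2 s: |Δx| = |-2 − 8| = 10 m
2–6 s: |Δx| = |4 − -2| = 6 m
6–7 s: |Δx| = |0 − 4| = 4 m
7–8 s: |Δx| = |3 − 0| = 3 m
Total path = 23 m; average speed = 23/8 = 2.875 m/s.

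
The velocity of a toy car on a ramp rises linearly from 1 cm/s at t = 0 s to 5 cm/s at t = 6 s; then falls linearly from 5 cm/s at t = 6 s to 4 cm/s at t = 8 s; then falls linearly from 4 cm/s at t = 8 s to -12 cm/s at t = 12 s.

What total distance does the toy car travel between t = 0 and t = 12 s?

47 cm

Total distance travelled is ∫|v| dt — sum the magnitudes of each area piece.
0–6 s: |½(1 + 5)(6)| = 18 cm
6–8 s: |½(5 + 4)(2)| = 9 cm
8–12 s: v = 0 at t = 9 s; triangle areas 2 + 18 = 20 cm
Total distance = 47 cm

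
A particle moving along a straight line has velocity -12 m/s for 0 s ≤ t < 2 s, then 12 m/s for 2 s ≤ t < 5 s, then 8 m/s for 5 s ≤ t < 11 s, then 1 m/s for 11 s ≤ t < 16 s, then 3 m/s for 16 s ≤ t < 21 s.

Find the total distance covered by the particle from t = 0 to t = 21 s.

Total distance travelled is ∫|v| dt — sum the magnitudes of each area piece.
0–2 s: |-12| × 2 = 24 m
2–5 s: |12| × 3 = 36 m
5–11 s: |8| × 6 = 48 m
11–16 s: |1| × 5 = 5 m
16–21 s: |3| × 5 = 15 m
Total distance = 128 m

128 m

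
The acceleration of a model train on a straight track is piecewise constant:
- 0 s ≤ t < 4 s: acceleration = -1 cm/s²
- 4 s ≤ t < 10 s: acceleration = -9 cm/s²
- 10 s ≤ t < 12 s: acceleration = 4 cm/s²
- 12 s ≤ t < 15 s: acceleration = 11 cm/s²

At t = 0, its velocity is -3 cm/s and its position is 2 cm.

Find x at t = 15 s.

-445.5 cm

On each constant-a segment, Δv = aΔt and Δx = v₀Δt + ½aΔt²; chain segment to segment.
0–4 s: v starts -3 cm/s; Δx = -3·4 + ½·-1·4² = -20 cm; v ends -7 cm/s.
4–10 s: v starts -7 cm/s; Δx = -7·6 + ½·-9·6² = -204 cm; v ends -61 cm/s.
10–12 s: v starts -61 cm/s; Δx = -61·2 + ½·4·2² = -114 cm; v ends -53 cm/s.
12–15 s: v starts -53 cm/s; Δx = -53·3 + ½·11·3² = -109.5 cm; v ends -20 cm/s.
x(15) = 2 + Σ Δx = -445.5 cm.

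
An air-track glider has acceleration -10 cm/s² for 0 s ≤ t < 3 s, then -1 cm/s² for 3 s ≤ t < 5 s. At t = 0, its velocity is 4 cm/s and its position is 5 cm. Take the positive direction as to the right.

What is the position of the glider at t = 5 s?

-82 cm

On each constant-a segment, Δv = aΔt and Δx = v₀Δt + ½aΔt²; chain segment to segment.
0–3 s: v starts 4 cm/s; Δx = 4·3 + ½·-10·3² = -33 cm; v ends -26 cm/s.
3–5 s: v starts -26 cm/s; Δx = -26·2 + ½·-1·2² = -54 cm; v ends -28 cm/s.
x(5) = 5 + Σ Δx = -82 cm.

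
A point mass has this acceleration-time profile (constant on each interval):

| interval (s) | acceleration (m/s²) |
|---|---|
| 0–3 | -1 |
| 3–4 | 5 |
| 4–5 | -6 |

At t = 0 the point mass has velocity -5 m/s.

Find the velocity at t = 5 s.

-9 m/s

Δv equals the area under the a-t graph; then v = v₀ + Δv.
0–3 s: -1 × 3 = -3 m/s
3–4 s: 5 × 1 = 5 m/s
4–5 s: -6 × 1 = -6 m/s
Δv = -4 m/s, so v(5) = -5 + (-4) = -9 m/s.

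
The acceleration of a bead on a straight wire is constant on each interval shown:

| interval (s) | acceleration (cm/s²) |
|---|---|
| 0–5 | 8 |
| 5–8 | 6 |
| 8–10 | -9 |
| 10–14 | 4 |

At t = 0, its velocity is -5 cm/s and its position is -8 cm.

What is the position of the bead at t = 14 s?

On each constant-a segment, Δv = aΔt and Δx = v₀Δt + ½aΔt²; chain segment to segment.
0–5 s: v starts -5 cm/s; Δx = -5·5 + ½·8·5² = 75 cm; v ends 35 cm/s.
5–8 s: v starts 35 cm/s; Δx = 35·3 + ½·6·3² = 132 cm; v ends 53 cm/s.
8–10 s: v starts 53 cm/s; Δx = 53·2 + ½·-9·2² = 88 cm; v ends 35 cm/s.
10–14 s: v starts 35 cm/s; Δx = 35·4 + ½·4·4² = 172 cm; v ends 51 cm/s.
x(14) = -8 + Σ Δx = 459 cm.

459 cm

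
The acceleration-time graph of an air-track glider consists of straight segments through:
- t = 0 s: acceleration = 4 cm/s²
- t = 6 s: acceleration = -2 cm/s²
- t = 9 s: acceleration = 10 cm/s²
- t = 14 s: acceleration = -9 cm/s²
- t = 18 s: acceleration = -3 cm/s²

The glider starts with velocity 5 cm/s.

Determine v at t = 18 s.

Δv equals the area under the a-t graph; then v = v₀ + Δv.
0–6 s: ½(4 + -2)(6) = 6 cm/s
6–9 s: ½(-2 + 10)(3) = 12 cm/s
9–14 s: ½(10 + -9)(5) = 2.5 cm/s
14–18 s: ½(-9 + -3)(4) = -24 cm/s
Δv = -3.5 cm/s, so v(18) = 5 + (-3.5) = 1.5 cm/s.

1.5 cm/s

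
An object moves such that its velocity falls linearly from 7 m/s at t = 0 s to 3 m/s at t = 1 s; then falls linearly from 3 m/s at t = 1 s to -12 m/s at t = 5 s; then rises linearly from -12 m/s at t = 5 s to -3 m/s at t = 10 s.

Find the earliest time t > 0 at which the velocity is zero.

v changes sign on 1–5 s (from 3 to -12); the graph is linear there, so v = 0 at t = 1 + (-3)·(5 − 1)/(-12 − 3) = 1.8 s.

t = 1.8 s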